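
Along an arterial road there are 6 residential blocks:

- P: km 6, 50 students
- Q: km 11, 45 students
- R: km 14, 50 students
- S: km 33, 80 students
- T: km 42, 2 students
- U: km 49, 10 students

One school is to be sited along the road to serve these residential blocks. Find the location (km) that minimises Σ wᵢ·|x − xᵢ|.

x = 14

For a sum of weighted absolute distances on a line, the optimum is the weighted median (not the mean). Total weight W = 237; half-weight = 118.5.
Sort by position and accumulate weight:
  km 6 (P, w=50) → cum 50
  km 11 (Q, w=45) → cum 95
  km 14 (R, w=50) → cum 145  ≥ 118.5 → median here
  km 33 (S, w=80) → cum 225
  km 42 (T, w=2) → cum 227
  km 49 (U, w=10) → cum 237
Optimal location: km 14.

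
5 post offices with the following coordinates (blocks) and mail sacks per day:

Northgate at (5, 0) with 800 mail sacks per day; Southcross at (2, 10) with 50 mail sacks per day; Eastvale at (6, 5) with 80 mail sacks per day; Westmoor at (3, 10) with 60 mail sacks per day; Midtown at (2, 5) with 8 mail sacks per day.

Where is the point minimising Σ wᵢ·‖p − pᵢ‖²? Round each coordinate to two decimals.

The minimiser of Σwᵢ‖p−pᵢ‖² is the weighted centroid p* = (Σwᵢpᵢ)/(Σwᵢ).
Σwᵢ = 998.
Σwᵢxᵢ = 800·5 + 50·2 + 80·6 + 60·3 + 8·2 = 4776.
Σwᵢyᵢ = 800·0 + 50·10 + 80·5 + 60·10 + 8·5 = 1540.
x* = 4776/998 = 4.79, y* = 1540/998 = 1.54.

(4.79, 1.54)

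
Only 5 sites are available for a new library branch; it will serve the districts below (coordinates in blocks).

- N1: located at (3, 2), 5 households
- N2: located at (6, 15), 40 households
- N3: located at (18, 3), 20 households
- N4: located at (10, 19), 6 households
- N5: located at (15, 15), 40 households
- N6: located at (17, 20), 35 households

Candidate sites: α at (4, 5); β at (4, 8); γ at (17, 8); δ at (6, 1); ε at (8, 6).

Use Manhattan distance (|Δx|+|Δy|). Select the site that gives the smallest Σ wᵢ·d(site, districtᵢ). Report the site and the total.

γ, total 1828 blocks

Total weighted distance at each candidate:
  α (4, 5): total = 2760
  β (4, 8): total = 2472
  γ (17, 8): total = 1828
  δ (6, 1): total = 2962
  ε (8, 6): total = 2280
Minimum is at γ with total 1828 blocks.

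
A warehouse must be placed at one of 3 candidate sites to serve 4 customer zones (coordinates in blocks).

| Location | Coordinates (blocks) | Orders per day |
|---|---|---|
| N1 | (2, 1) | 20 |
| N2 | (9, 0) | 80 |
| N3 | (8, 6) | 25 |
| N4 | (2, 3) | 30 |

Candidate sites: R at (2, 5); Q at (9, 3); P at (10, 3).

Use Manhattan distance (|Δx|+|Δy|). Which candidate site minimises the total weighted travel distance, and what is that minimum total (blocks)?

Total weighted distance at each candidate:
  R (2, 5): total = 1275
  Q (9, 3): total = 730
  P (10, 3): total = 885
Minimum is at Q with total 730 blocks.

Q, total 730 blocks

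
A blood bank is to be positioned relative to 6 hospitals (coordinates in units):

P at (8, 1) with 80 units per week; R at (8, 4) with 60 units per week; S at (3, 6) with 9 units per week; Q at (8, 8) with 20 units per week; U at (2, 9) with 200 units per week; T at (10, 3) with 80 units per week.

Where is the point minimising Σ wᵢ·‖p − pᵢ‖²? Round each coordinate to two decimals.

The minimiser of Σwᵢ‖p−pᵢ‖² is the weighted centroid p* = (Σwᵢpᵢ)/(Σwᵢ).
Σwᵢ = 449.
Σwᵢxᵢ = 80·8 + 60·8 + 9·3 + 20·8 + 200·2 + 80·10 = 2507.
Σwᵢyᵢ = 80·1 + 60·4 + 9·6 + 20·8 + 200·9 + 80·3 = 2574.
x* = 2507/449 = 5.58, y* = 2574/449 = 5.73.

(5.58, 5.73)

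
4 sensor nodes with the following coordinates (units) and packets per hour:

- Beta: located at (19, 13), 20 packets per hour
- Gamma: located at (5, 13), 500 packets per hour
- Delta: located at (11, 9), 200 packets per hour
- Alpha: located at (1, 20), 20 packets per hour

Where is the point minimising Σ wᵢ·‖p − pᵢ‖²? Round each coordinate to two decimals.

The minimiser of Σwᵢ‖p−pᵢ‖² is the weighted centroid p* = (Σwᵢpᵢ)/(Σwᵢ).
Σwᵢ = 740.
Σwᵢxᵢ = 20·19 + 500·5 + 200·11 + 20·1 = 5100.
Σwᵢyᵢ = 20·13 + 500·13 + 200·9 + 20·20 = 8960.
x* = 5100/740 = 6.89, y* = 8960/740 = 12.11.

(6.89, 12.11)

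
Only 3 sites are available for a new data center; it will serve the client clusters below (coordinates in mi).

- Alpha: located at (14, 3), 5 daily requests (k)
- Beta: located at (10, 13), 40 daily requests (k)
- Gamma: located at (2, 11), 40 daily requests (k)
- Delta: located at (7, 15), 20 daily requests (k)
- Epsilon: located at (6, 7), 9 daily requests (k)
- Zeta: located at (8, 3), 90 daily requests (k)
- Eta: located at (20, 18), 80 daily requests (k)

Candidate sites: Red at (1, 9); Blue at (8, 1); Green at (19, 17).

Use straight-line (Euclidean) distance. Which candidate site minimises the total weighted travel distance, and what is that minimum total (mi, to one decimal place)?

Blue, total 3167.0 mi

Total weighted distance at each candidate:
  Red (1, 9): total = 3284.8
  Blue (8, 1): total = 3167.0
  Green (19, 17): total = 3295.9
Minimum is at Blue with total 3167.0 mi.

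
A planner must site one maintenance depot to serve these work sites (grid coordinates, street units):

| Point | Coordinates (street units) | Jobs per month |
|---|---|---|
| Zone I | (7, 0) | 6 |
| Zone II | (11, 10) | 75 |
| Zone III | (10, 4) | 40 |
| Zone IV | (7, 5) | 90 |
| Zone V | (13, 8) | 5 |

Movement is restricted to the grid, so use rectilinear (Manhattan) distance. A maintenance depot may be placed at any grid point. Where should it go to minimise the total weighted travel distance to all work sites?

Manhattan distance separates: Σwᵢ(|x−xᵢ|+|y−yᵢ|) = Σwᵢ|x−xᵢ| + Σwᵢ|y−yᵢ|, so x and y are optimised independently as 1-D weighted medians.
Total weight W = 216; half = 108.
x-coordinate, sorted with cumulative weight:
  x=7 (Zone I, w=6) cum 6
  x=7 (Zone IV, w=90) cum 96
  x=10 (Zone III, w=40) cum 136  ← median
  x=11 (Zone II, w=75) cum 211
  x=13 (Zone V, w=5) cum 216
⇒ x* = 10
y-coordinate, sorted with cumulative weight:
  y=0 (Zone I, w=6) cum 6
  y=4 (Zone III, w=40) cum 46
  y=5 (Zone IV, w=90) cum 136  ← median
  y=8 (Zone V, w=5) cum 141
  y=10 (Zone II, w=75) cum 216
⇒ y* = 5

(10, 5)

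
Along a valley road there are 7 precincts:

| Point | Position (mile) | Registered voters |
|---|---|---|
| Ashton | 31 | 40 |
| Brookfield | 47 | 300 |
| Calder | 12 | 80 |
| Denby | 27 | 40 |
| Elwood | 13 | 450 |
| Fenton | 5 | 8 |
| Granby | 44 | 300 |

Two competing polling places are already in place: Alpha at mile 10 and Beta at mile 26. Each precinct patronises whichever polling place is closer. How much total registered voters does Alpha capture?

538

The indifferent point is the midpoint (10+26)/2 = 18; precincts left of it (closer to Alpha at 10) go to Alpha, those right go to Beta.
  Fenton at 5 (w=8) → Alpha
  Calder at 12 (w=80) → Alpha
  Elwood at 13 (w=450) → Alpha
  Denby at 27 (w=40) → Beta
  Ashton at 31 (w=40) → Beta
  Granby at 44 (w=300) → Beta
  Brookfield at 47 (w=300) → Beta
Alpha captures 538; Beta captures 680.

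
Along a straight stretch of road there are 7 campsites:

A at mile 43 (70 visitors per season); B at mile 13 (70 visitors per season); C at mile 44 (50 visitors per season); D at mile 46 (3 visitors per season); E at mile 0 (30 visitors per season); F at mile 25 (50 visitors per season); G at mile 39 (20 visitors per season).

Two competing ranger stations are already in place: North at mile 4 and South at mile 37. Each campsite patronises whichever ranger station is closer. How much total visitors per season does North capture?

100

The indifferent point is the midpoint (4+37)/2 = 20.5; campsites left of it (closer to North at 4) go to North, those right go to South.
  E at 0 (w=30) → North
  B at 13 (w=70) → North
  F at 25 (w=50) → South
  G at 39 (w=20) → South
  A at 43 (w=70) → South
  C at 44 (w=50) → South
  D at 46 (w=3) → South
North captures 100; South captures 193.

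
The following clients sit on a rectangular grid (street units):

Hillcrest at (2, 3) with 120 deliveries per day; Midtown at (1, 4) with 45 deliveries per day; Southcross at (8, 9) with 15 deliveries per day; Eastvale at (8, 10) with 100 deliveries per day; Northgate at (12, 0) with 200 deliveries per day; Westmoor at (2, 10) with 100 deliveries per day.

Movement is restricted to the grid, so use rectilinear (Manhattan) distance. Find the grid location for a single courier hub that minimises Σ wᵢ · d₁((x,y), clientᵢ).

(8, 3)

Manhattan distance separates: Σwᵢ(|x−xᵢ|+|y−yᵢ|) = Σwᵢ|x−xᵢ| + Σwᵢ|y−yᵢ|, so x and y are optimised independently as 1-D weighted medians.
Total weight W = 580; half = 290.
x-coordinate, sorted with cumulative weight:
  x=1 (Midtown, w=45) cum 45
  x=2 (Hillcrest, w=120) cum 165
  x=2 (Westmoor, w=100) cum 265
  x=8 (Southcross, w=15) cum 280
  x=8 (Eastvale, w=100) cum 380  ← median
  x=12 (Northgate, w=200) cum 580
⇒ x* = 8
y-coordinate, sorted with cumulative weight:
  y=0 (Northgate, w=200) cum 200
  y=3 (Hillcrest, w=120) cum 320  ← median
  y=4 (Midtown, w=45) cum 365
  y=9 (Southcross, w=15) cum 380
  y=10 (Eastvale, w=100) cum 480
  y=10 (Westmoor, w=100) cum 580
⇒ y* = 3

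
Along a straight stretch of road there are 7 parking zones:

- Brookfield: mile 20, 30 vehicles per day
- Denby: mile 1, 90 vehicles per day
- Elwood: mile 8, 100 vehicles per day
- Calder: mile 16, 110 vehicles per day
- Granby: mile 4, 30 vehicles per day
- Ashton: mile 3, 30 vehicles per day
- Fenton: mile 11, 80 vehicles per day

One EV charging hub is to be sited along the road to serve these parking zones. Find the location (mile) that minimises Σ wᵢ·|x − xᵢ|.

x = 8

For a sum of weighted absolute distances on a line, the optimum is the weighted median (not the mean). Total weight W = 470; half-weight = 235.
Sort by position and accumulate weight:
  mile 1 (Denby, w=90) → cum 90
  mile 3 (Ashton, w=30) → cum 120
  mile 4 (Granby, w=30) → cum 150
  mile 8 (Elwood, w=100) → cum 250  ≥ 235 → median here
  mile 11 (Fenton, w=80) → cum 330
  mile 16 (Calder, w=110) → cum 440
  mile 20 (Brookfield, w=30) → cum 470
Optimal location: mile 8.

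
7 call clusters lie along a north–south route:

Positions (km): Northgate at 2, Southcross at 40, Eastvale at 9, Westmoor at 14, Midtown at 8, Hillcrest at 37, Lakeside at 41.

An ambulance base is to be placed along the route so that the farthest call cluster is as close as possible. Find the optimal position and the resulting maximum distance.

The 1-center on a line is the midpoint of the two extreme points: leftmost at 2, rightmost at 41.
Optimal location = (2 + 41)/2 = 21.5; maximum distance = (41 − 2)/2 = 19.5.

location 21.5, max distance 19.5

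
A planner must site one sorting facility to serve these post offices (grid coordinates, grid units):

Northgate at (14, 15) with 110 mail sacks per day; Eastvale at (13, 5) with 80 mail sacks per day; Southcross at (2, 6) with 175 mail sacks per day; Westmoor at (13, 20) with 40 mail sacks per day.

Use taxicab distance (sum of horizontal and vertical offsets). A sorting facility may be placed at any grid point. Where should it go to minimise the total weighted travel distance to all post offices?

(13, 6)

Manhattan distance separates: Σwᵢ(|x−xᵢ|+|y−yᵢ|) = Σwᵢ|x−xᵢ| + Σwᵢ|y−yᵢ|, so x and y are optimised independently as 1-D weighted medians.
Total weight W = 405; half = 202.5.
x-coordinate, sorted with cumulative weight:
  x=2 (Southcross, w=175) cum 175
  x=13 (Eastvale, w=80) cum 255  ← median
  x=13 (Westmoor, w=40) cum 295
  x=14 (Northgate, w=110) cum 405
⇒ x* = 13
y-coordinate, sorted with cumulative weight:
  y=5 (Eastvale, w=80) cum 80
  y=6 (Southcross, w=175) cum 255  ← median
  y=15 (Northgate, w=110) cum 365
  y=20 (Westmoor, w=40) cum 405
⇒ y* = 6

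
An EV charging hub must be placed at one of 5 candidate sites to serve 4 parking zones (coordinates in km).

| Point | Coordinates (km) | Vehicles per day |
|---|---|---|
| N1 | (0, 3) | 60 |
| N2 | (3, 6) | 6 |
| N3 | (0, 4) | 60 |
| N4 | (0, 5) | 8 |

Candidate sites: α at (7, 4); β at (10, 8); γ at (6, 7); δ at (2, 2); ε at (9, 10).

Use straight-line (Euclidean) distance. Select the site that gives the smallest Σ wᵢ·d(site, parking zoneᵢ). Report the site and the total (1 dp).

Total weighted distance at each candidate:
  α (7, 4): total = 927.7
  β (10, 8): total = 1444.2
  γ (6, 7): total = 904.7
  δ (2, 2): total = 357.5
  ε (9, 10): total = 1458.7
Minimum is at δ with total 357.5 km.

δ, total 357.5 km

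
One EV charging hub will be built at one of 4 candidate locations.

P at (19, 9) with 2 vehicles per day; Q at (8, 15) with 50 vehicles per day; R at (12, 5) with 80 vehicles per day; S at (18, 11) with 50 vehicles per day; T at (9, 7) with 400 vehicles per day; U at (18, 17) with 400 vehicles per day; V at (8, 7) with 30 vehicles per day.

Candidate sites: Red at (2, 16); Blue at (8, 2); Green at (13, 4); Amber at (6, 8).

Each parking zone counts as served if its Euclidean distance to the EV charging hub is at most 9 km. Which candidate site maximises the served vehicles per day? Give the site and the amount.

Coverage radius r = 9 km; a point is covered iff (Δx)²+(Δy)² ≤ 9² = 81.
  Red (2, 16): covers {Q} → 50
  Blue (8, 2): covers {R, T, V} → 510
  Green (13, 4): covers {P, R, S, T, V} → 562
  Amber (6, 8): covers {Q, R, T, V} → 560
Maximum coverage at Green: 562 vehicles per day.

Green, covering 562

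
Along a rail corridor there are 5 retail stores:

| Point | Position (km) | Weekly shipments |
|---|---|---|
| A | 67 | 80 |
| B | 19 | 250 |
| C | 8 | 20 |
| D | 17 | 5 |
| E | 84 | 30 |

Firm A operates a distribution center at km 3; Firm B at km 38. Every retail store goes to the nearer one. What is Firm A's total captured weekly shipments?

The indifferent point is the midpoint (3+38)/2 = 20.5; retail stores left of it (closer to Firm A at 3) go to Firm A, those right go to Firm B.
  C at 8 (w=20) → Firm A
  D at 17 (w=5) → Firm A
  B at 19 (w=250) → Firm A
  A at 67 (w=80) → Firm B
  E at 84 (w=30) → Firm B
Firm A captures 275; Firm B captures 110.

275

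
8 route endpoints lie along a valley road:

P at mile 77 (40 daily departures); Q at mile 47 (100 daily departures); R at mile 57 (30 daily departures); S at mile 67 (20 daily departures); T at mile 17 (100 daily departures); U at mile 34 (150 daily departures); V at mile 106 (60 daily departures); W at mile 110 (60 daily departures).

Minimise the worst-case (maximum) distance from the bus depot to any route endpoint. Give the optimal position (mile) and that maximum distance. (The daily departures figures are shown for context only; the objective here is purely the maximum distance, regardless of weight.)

The 1-center on a line is the midpoint of the two extreme points: leftmost at 17, rightmost at 110.
Optimal location = (17 + 110)/2 = 63.5; maximum distance = (110 − 17)/2 = 46.5.

location 63.5, max distance 46.5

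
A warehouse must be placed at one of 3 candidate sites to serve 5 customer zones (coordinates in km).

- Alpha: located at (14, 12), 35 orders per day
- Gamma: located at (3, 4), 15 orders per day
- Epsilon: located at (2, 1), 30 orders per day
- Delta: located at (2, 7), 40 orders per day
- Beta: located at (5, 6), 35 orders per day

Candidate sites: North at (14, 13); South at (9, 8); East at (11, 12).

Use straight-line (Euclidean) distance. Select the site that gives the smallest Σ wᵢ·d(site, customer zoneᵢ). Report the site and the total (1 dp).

Total weighted distance at each candidate:
  North (14, 13): total = 1693.0
  South (9, 8): total = 1068.6
  East (11, 12): total = 1409.9
Minimum is at South with total 1068.6 km.

South, total 1068.6 km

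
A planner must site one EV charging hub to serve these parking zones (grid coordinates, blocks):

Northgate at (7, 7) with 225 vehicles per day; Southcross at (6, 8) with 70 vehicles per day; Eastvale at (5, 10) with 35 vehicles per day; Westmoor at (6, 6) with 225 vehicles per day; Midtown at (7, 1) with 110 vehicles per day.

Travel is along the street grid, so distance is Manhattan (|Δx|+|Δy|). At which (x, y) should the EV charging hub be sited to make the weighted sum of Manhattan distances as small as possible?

Manhattan distance separates: Σwᵢ(|x−xᵢ|+|y−yᵢ|) = Σwᵢ|x−xᵢ| + Σwᵢ|y−yᵢ|, so x and y are optimised independently as 1-D weighted medians.
Total weight W = 665; half = 332.5.
x-coordinate, sorted with cumulative weight:
  x=5 (Eastvale, w=35) cum 35
  x=6 (Southcross, w=70) cum 105
  x=6 (Westmoor, w=225) cum 330
  x=7 (Northgate, w=225) cum 555  ← median
  x=7 (Midtown, w=110) cum 665
⇒ x* = 7
y-coordinate, sorted with cumulative weight:
  y=1 (Midtown, w=110) cum 110
  y=6 (Westmoor, w=225) cum 335  ← median
  y=7 (Northgate, w=225) cum 560
  y=8 (Southcross, w=70) cum 630
  y=10 (Eastvale, w=35) cum 665
⇒ y* = 6

(7, 6)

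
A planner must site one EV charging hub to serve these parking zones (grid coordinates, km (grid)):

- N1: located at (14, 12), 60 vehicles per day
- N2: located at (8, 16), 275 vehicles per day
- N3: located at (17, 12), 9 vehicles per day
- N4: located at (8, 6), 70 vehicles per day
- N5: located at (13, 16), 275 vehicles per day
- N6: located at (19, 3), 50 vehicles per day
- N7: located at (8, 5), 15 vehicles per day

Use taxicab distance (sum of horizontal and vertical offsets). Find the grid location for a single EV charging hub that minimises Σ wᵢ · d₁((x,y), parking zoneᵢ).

Manhattan distance separates: Σwᵢ(|x−xᵢ|+|y−yᵢ|) = Σwᵢ|x−xᵢ| + Σwᵢ|y−yᵢ|, so x and y are optimised independently as 1-D weighted medians.
Total weight W = 754; half = 377.
x-coordinate, sorted with cumulative weight:
  x=8 (N2, w=275) cum 275
  x=8 (N4, w=70) cum 345
  x=8 (N7, w=15) cum 360
  x=13 (N5, w=275) cum 635  ← median
  x=14 (N1, w=60) cum 695
  x=17 (N3, w=9) cum 704
  x=19 (N6, w=50) cum 754
⇒ x* = 13
y-coordinate, sorted with cumulative weight:
  y=3 (N6, w=50) cum 50
  y=5 (N7, w=15) cum 65
  y=6 (N4, w=70) cum 135
  y=12 (N1, w=60) cum 195
  y=12 (N3, w=9) cum 204
  y=16 (N2, w=275) cum 479  ← median
  y=16 (N5, w=275) cum 754
⇒ y* = 16

(13, 16)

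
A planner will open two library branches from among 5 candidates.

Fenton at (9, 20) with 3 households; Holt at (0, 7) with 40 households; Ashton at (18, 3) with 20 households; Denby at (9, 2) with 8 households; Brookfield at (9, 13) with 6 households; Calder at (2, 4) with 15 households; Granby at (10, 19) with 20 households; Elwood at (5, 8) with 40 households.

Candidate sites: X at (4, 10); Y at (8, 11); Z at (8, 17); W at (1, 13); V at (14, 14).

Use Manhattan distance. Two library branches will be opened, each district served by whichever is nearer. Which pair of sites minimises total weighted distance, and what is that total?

Evaluate every pair (each demand assigned to the nearer of the two):
  {X, Z}: total = 1166
  {X, V}: total = 1173
  {X, Y}: total = 1208
  {Y, W}: total = 1358
  {X, W}: total = 1437
  {Y, Z}: total = 1465
  {W, V}: total = 1475
  {Z, W}: total = 1520
  {Y, V}: total = 1523
  {Z, V}: total = 2035
Best pair: {X, Z} with total 1166.

{X, Z}, total 1166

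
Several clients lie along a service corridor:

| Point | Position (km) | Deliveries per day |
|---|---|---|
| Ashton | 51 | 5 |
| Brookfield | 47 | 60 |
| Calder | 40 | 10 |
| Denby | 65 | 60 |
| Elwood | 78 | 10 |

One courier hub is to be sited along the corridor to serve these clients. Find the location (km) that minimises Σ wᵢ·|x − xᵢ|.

For a sum of weighted absolute distances on a line, the optimum is the weighted median (not the mean). Total weight W = 145; half-weight = 72.5.
Sort by position and accumulate weight:
  km 40 (Calder, w=10) → cum 10
  km 47 (Brookfield, w=60) → cum 70
  km 51 (Ashton, w=5) → cum 75  ≥ 72.5 → median here
  km 65 (Denby, w=60) → cum 135
  km 78 (Elwood, w=10) → cum 145
Optimal location: km 51.

x = 51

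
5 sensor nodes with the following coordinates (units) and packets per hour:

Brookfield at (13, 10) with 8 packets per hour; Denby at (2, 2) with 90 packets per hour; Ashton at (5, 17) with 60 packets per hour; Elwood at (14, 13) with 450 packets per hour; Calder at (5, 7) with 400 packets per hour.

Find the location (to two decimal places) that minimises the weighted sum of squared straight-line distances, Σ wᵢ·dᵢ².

(8.81, 9.85)

The minimiser of Σwᵢ‖p−pᵢ‖² is the weighted centroid p* = (Σwᵢpᵢ)/(Σwᵢ).
Σwᵢ = 1008.
Σwᵢxᵢ = 8·13 + 90·2 + 60·5 + 450·14 + 400·5 = 8884.
Σwᵢyᵢ = 8·10 + 90·2 + 60·17 + 450·13 + 400·7 = 9930.
x* = 8884/1008 = 8.81, y* = 9930/1008 = 9.85.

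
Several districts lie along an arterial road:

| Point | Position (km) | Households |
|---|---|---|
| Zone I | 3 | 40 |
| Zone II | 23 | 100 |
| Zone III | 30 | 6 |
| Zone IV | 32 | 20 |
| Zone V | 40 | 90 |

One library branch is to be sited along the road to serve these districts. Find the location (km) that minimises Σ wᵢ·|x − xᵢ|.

x = 23

For a sum of weighted absolute distances on a line, the optimum is the weighted median (not the mean). Total weight W = 256; half-weight = 128.
Sort by position and accumulate weight:
  km 3 (Zone I, w=40) → cum 40
  km 23 (Zone II, w=100) → cum 140  ≥ 128 → median here
  km 30 (Zone III, w=6) → cum 146
  km 32 (Zone IV, w=20) → cum 166
  km 40 (Zone V, w=90) → cum 256
Optimal location: km 23.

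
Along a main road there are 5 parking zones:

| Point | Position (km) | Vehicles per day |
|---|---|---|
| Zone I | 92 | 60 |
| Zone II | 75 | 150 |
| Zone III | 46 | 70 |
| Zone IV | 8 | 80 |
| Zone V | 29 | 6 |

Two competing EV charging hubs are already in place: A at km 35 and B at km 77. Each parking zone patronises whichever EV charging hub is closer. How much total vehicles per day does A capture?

The indifferent point is the midpoint (35+77)/2 = 56; parking zones left of it (closer to A at 35) go to A, those right go to B.
  Zone IV at 8 (w=80) → A
  Zone V at 29 (w=6) → A
  Zone III at 46 (w=70) → A
  Zone II at 75 (w=150) → B
  Zone I at 92 (w=60) → B
A captures 156; B captures 210.

156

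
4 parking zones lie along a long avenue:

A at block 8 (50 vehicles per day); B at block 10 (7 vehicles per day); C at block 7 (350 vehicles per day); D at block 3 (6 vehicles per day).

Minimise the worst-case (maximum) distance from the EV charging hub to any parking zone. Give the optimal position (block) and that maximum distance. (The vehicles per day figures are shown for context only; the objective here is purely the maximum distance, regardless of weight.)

The 1-center on a line is the midpoint of the two extreme points: leftmost at 3, rightmost at 10.
Optimal location = (3 + 10)/2 = 6.5; maximum distance = (10 − 3)/2 = 3.5.

location 6.5, max distance 3.5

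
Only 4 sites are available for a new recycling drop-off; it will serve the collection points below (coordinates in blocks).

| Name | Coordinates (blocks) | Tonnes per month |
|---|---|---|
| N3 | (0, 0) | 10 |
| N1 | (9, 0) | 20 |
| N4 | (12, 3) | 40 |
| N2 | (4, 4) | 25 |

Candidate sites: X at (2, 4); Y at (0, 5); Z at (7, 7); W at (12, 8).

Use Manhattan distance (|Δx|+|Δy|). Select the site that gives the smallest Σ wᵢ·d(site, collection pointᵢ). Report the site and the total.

X, total 770 blocks

Total weighted distance at each candidate:
  X (2, 4): total = 770
  Y (0, 5): total = 1015
  Z (7, 7): total = 830
  W (12, 8): total = 920
Minimum is at X with total 770 blocks.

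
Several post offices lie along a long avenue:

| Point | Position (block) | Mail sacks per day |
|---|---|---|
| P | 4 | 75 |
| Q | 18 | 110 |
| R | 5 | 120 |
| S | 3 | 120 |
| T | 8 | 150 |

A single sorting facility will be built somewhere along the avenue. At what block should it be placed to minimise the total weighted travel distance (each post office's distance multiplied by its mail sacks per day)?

x = 5

For a sum of weighted absolute distances on a line, the optimum is the weighted median (not the mean). Total weight W = 575; half-weight = 287.5.
Sort by position and accumulate weight:
  block 3 (S, w=120) → cum 120
  block 4 (P, w=75) → cum 195
  block 5 (R, w=120) → cum 315  ≥ 287.5 → median here
  block 8 (T, w=150) → cum 465
  block 18 (Q, w=110) → cum 575
Optimal location: block 5.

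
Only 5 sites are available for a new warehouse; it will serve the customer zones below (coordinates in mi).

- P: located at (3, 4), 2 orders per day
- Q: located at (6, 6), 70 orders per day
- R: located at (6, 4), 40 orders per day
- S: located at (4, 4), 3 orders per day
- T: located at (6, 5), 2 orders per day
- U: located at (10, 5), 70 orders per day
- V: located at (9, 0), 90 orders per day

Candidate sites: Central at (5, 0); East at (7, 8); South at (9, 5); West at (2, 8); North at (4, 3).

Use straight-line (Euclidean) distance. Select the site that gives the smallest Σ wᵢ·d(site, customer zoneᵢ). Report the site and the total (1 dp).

South, total 901.3 mi

Total weighted distance at each candidate:
  Central (5, 0): total = 1477.2
  East (7, 8): total = 1393.2
  South (9, 5): total = 901.3
  West (2, 8): total = 2125.8
  North (4, 3): total = 1320.8
Minimum is at South with total 901.3 mi.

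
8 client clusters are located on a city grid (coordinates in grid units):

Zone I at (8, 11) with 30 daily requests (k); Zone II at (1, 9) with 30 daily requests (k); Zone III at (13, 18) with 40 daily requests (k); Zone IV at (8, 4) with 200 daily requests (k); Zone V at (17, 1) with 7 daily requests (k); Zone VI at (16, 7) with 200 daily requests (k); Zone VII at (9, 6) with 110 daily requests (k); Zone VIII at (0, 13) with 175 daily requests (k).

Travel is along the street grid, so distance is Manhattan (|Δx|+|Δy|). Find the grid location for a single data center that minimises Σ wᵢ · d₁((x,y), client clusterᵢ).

(8, 7)

Manhattan distance separates: Σwᵢ(|x−xᵢ|+|y−yᵢ|) = Σwᵢ|x−xᵢ| + Σwᵢ|y−yᵢ|, so x and y are optimised independently as 1-D weighted medians.
Total weight W = 792; half = 396.
x-coordinate, sorted with cumulative weight:
  x=0 (Zone VIII, w=175) cum 175
  x=1 (Zone II, w=30) cum 205
  x=8 (Zone I, w=30) cum 235
  x=8 (Zone IV, w=200) cum 435  ← median
  x=9 (Zone VII, w=110) cum 545
  x=13 (Zone III, w=40) cum 585
  x=16 (Zone VI, w=200) cum 785
  x=17 (Zone V, w=7) cum 792
⇒ x* = 8
y-coordinate, sorted with cumulative weight:
  y=1 (Zone V, w=7) cum 7
  y=4 (Zone IV, w=200) cum 207
  y=6 (Zone VII, w=110) cum 317
  y=7 (Zone VI, w=200) cum 517  ← median
  y=9 (Zone II, w=30) cum 547
  y=11 (Zone I, w=30) cum 577
  y=13 (Zone VIII, w=175) cum 752
  y=18 (Zone III, w=40) cum 792
⇒ y* = 7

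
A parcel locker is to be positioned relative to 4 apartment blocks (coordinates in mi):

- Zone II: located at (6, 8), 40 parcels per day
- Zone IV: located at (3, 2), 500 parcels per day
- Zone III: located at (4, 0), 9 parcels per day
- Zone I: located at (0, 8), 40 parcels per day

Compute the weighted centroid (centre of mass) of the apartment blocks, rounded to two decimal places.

(3.02, 2.78)

The minimiser of Σwᵢ‖p−pᵢ‖² is the weighted centroid p* = (Σwᵢpᵢ)/(Σwᵢ).
Σwᵢ = 589.
Σwᵢxᵢ = 40·6 + 500·3 + 9·4 + 40·0 = 1776.
Σwᵢyᵢ = 40·8 + 500·2 + 9·0 + 40·8 = 1640.
x* = 1776/589 = 3.02, y* = 1640/589 = 2.78.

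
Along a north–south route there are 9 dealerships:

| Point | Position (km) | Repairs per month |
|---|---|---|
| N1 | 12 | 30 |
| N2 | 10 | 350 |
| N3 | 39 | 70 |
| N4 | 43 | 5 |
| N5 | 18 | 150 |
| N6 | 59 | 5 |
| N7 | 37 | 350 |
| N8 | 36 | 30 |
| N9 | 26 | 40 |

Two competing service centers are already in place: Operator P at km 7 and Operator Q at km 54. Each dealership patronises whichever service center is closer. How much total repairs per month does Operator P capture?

570

The indifferent point is the midpoint (7+54)/2 = 30.5; dealerships left of it (closer to Operator P at 7) go to Operator P, those right go to Operator Q.
  N2 at 10 (w=350) → Operator P
  N1 at 12 (w=30) → Operator P
  N5 at 18 (w=150) → Operator P
  N9 at 26 (w=40) → Operator P
  N8 at 36 (w=30) → Operator Q
  N7 at 37 (w=350) → Operator Q
  N3 at 39 (w=70) → Operator Q
  N4 at 43 (w=5) → Operator Q
  N6 at 59 (w=5) → Operator Q
Operator P captures 570; Operator Q captures 460.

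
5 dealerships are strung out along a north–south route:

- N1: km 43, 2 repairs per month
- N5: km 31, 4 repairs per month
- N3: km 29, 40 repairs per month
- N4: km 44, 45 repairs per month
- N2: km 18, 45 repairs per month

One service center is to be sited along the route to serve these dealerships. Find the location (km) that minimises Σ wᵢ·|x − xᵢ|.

x = 29

For a sum of weighted absolute distances on a line, the optimum is the weighted median (not the mean). Total weight W = 136; half-weight = 68.
Sort by position and accumulate weight:
  km 18 (N2, w=45) → cum 45
  km 29 (N3, w=40) → cum 85  ≥ 68 → median here
  km 31 (N5, w=4) → cum 89
  km 43 (N1, w=2) → cum 91
  km 44 (N4, w=45) → cum 136
Optimal location: km 29.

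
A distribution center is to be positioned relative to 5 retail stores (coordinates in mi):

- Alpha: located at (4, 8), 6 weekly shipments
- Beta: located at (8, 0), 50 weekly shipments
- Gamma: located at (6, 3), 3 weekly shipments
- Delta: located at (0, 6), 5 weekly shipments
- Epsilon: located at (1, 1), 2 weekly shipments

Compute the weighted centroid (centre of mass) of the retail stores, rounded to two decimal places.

The minimiser of Σwᵢ‖p−pᵢ‖² is the weighted centroid p* = (Σwᵢpᵢ)/(Σwᵢ).
Σwᵢ = 66.
Σwᵢxᵢ = 6·4 + 50·8 + 3·6 + 5·0 + 2·1 = 444.
Σwᵢyᵢ = 6·8 + 50·0 + 3·3 + 5·6 + 2·1 = 89.
x* = 444/66 = 6.73, y* = 89/66 = 1.35.

(6.73, 1.35)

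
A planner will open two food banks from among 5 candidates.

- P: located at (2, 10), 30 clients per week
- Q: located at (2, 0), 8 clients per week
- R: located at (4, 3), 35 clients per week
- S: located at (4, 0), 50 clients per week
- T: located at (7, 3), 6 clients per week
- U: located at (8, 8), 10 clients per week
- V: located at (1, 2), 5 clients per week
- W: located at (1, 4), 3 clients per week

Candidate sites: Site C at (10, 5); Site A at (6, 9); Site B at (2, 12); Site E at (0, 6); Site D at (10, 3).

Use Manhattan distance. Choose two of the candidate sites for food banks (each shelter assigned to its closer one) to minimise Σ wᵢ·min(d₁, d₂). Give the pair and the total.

{Site B, Site D}, total 973

Evaluate every pair (each demand assigned to the nearer of the two):
  {Site B, Site D}: total = 973
  {Site A, Site D}: total = 1026
  {Site E, Site D}: total = 1026
  {Site B, Site E}: total = 1063
  {Site A, Site E}: total = 1065
  {Site C, Site E}: total = 1103
  {Site A, Site B}: total = 1140
  {Site C, Site B}: total = 1148
  {Site C, Site A}: total = 1234
  {Site C, Site D}: total = 1286
Best pair: {Site B, Site D} with total 973.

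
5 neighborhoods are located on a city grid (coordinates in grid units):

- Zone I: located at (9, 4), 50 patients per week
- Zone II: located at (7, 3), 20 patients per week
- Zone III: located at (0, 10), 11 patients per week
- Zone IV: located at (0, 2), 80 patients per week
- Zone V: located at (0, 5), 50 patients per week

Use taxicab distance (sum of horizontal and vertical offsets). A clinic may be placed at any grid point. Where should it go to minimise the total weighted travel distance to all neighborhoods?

(0, 4)

Manhattan distance separates: Σwᵢ(|x−xᵢ|+|y−yᵢ|) = Σwᵢ|x−xᵢ| + Σwᵢ|y−yᵢ|, so x and y are optimised independently as 1-D weighted medians.
Total weight W = 211; half = 105.5.
x-coordinate, sorted with cumulative weight:
  x=0 (Zone III, w=11) cum 11
  x=0 (Zone IV, w=80) cum 91
  x=0 (Zone V, w=50) cum 141  ← median
  x=7 (Zone II, w=20) cum 161
  x=9 (Zone I, w=50) cum 211
⇒ x* = 0
y-coordinate, sorted with cumulative weight:
  y=2 (Zone IV, w=80) cum 80
  y=3 (Zone II, w=20) cum 100
  y=4 (Zone I, w=50) cum 150  ← median
  y=5 (Zone V, w=50) cum 200
  y=10 (Zone III, w=11) cum 211
⇒ y* = 4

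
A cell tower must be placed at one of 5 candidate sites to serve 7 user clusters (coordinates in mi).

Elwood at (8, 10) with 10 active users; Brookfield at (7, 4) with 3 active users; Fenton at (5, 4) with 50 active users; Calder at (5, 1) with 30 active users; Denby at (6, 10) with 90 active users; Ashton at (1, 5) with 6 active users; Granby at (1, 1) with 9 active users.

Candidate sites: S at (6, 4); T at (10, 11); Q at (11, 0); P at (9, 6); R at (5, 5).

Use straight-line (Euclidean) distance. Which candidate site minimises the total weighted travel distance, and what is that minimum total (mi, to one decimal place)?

Total weighted distance at each candidate:
  S (6, 4): total = 834.2
  T (10, 11): total = 1367.8
  Q (11, 0): total = 1828.2
  P (9, 6): total = 1048.7
  R (5, 5): total = 768.8
Minimum is at R with total 768.8 mi.

R, total 768.8 mi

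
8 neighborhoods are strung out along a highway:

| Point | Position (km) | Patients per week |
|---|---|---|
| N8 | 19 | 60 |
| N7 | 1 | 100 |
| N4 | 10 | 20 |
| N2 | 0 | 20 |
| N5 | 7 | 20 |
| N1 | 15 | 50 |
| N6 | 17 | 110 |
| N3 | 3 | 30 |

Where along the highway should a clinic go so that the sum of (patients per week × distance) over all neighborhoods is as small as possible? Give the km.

For a sum of weighted absolute distances on a line, the optimum is the weighted median (not the mean). Total weight W = 410; half-weight = 205.
Sort by position and accumulate weight:
  km 0 (N2, w=20) → cum 20
  km 1 (N7, w=100) → cum 120
  km 3 (N3, w=30) → cum 150
  km 7 (N5, w=20) → cum 170
  km 10 (N4, w=20) → cum 190
  km 15 (N1, w=50) → cum 240  ≥ 205 → median here
  km 17 (N6, w=110) → cum 350
  km 19 (N8, w=60) → cum 410
Optimal location: km 15.

x = 15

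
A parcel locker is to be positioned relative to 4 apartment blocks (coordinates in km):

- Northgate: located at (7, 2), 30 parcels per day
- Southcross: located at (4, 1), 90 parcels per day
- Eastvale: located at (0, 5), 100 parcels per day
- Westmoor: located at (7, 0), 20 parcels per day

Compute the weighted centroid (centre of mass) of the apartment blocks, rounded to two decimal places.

The minimiser of Σwᵢ‖p−pᵢ‖² is the weighted centroid p* = (Σwᵢpᵢ)/(Σwᵢ).
Σwᵢ = 240.
Σwᵢxᵢ = 30·7 + 90·4 + 100·0 + 20·7 = 710.
Σwᵢyᵢ = 30·2 + 90·1 + 100·5 + 20·0 = 650.
x* = 710/240 = 2.96, y* = 650/240 = 2.71.

(2.96, 2.71)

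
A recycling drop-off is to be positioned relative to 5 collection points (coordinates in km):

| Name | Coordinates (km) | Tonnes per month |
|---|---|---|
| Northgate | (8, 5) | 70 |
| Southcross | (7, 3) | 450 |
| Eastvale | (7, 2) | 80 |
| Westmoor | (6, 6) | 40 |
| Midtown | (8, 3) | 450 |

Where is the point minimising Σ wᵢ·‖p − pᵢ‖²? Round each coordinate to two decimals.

The minimiser of Σwᵢ‖p−pᵢ‖² is the weighted centroid p* = (Σwᵢpᵢ)/(Σwᵢ).
Σwᵢ = 1090.
Σwᵢxᵢ = 70·8 + 450·7 + 80·7 + 40·6 + 450·8 = 8110.
Σwᵢyᵢ = 70·5 + 450·3 + 80·2 + 40·6 + 450·3 = 3450.
x* = 8110/1090 = 7.44, y* = 3450/1090 = 3.17.

(7.44, 3.17)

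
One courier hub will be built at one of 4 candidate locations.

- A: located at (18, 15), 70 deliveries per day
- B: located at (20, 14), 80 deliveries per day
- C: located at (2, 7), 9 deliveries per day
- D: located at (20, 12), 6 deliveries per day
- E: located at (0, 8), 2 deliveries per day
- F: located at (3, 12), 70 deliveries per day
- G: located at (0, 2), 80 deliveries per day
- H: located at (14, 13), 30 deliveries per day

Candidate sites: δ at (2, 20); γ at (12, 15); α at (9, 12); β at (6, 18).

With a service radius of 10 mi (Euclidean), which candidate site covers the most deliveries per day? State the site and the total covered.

γ, covering 256

Coverage radius r = 10 mi; a point is covered iff (Δx)²+(Δy)² ≤ 10² = 100.
  δ (2, 20): covers {F} → 70
  γ (12, 15): covers {A, B, D, F, H} → 256
  α (9, 12): covers {A, C, E, F, H} → 181
  β (6, 18): covers {F, H} → 100
Maximum coverage at γ: 256 deliveries per day.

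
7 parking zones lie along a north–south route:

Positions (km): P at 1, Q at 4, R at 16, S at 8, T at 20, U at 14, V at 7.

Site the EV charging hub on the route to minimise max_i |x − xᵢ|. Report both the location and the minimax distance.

The 1-center on a line is the midpoint of the two extreme points: leftmost at 1, rightmost at 20.
Optimal location = (1 + 20)/2 = 10.5; maximum distance = (20 − 1)/2 = 9.5.

location 10.5, max distance 9.5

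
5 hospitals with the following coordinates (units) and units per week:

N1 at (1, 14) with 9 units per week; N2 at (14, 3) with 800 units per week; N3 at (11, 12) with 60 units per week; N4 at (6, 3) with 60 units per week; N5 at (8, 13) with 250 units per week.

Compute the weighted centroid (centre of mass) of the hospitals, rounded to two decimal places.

(12.07, 5.66)

The minimiser of Σwᵢ‖p−pᵢ‖² is the weighted centroid p* = (Σwᵢpᵢ)/(Σwᵢ).
Σwᵢ = 1179.
Σwᵢxᵢ = 9·1 + 800·14 + 60·11 + 60·6 + 250·8 = 14229.
Σwᵢyᵢ = 9·14 + 800·3 + 60·12 + 60·3 + 250·13 = 6676.
x* = 14229/1179 = 12.07, y* = 6676/1179 = 5.66.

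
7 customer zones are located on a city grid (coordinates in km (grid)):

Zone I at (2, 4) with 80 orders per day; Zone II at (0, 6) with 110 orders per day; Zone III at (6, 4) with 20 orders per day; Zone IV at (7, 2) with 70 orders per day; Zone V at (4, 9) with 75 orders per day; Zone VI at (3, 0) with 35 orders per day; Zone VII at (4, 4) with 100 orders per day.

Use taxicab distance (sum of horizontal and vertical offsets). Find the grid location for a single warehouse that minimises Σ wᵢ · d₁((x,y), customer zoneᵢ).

(4, 4)

Manhattan distance separates: Σwᵢ(|x−xᵢ|+|y−yᵢ|) = Σwᵢ|x−xᵢ| + Σwᵢ|y−yᵢ|, so x and y are optimised independently as 1-D weighted medians.
Total weight W = 490; half = 245.
x-coordinate, sorted with cumulative weight:
  x=0 (Zone II, w=110) cum 110
  x=2 (Zone I, w=80) cum 190
  x=3 (Zone VI, w=35) cum 225
  x=4 (Zone V, w=75) cum 300  ← median
  x=4 (Zone VII, w=100) cum 400
  x=6 (Zone III, w=20) cum 420
  x=7 (Zone IV, w=70) cum 490
⇒ x* = 4
y-coordinate, sorted with cumulative weight:
  y=0 (Zone VI, w=35) cum 35
  y=2 (Zone IV, w=70) cum 105
  y=4 (Zone I, w=80) cum 185
  y=4 (Zone III, w=20) cum 205
  y=4 (Zone VII, w=100) cum 305  ← median
  y=6 (Zone II, w=110) cum 415
  y=9 (Zone V, w=75) cum 490
⇒ y* = 4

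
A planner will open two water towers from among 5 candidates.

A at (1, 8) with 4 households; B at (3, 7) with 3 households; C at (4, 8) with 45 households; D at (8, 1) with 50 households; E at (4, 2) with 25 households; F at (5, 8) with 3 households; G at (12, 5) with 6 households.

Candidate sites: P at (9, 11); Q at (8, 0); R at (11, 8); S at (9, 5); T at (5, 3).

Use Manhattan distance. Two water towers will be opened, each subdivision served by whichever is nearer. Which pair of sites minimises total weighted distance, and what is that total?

{Q, T}, total 493

Evaluate every pair (each demand assigned to the nearer of the two):
  {Q, T}: total = 493
  {Q, R}: total = 624
  {S, T}: total = 657
  {R, T}: total = 663
  {Q, S}: total = 667
  {P, T}: total = 693
  {P, Q}: total = 709
  {R, S}: total = 865
  {P, S}: total = 917
  {P, R}: total = 1249
Best pair: {Q, T} with total 493.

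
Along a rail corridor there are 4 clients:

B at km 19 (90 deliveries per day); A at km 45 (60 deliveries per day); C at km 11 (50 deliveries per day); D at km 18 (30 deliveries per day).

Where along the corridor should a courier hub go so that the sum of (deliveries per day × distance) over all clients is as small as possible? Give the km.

x = 19

For a sum of weighted absolute distances on a line, the optimum is the weighted median (not the mean). Total weight W = 230; half-weight = 115.
Sort by position and accumulate weight:
  km 11 (C, w=50) → cum 50
  km 18 (D, w=30) → cum 80
  km 19 (B, w=90) → cum 170  ≥ 115 → median here
  km 45 (A, w=60) → cum 230
Optimal location: km 19.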